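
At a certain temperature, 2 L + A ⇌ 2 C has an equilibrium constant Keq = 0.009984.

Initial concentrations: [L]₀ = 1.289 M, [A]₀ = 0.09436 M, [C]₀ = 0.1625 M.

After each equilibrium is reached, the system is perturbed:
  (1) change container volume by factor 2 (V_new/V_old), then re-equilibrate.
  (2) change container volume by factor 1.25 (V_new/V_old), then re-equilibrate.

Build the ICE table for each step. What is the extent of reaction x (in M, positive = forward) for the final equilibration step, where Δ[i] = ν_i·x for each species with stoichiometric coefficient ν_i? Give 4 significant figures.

x = -7.6918e-04 M

Q₀ = 0.1684 vs Keq = 0.009984 ⇒ Q>K, reverse
Step 1:
                    L           A           C
  Initial       1.289     0.09436      0.1625
  Change       0.1087     0.05433     -0.1087
  Equil         1.398      0.1487     0.05385
  solve Keq expr → x = -0.05433; check Q = 0.009984
Then change container volume by factor 2 (V_new/V_old).
Step 2:
                    L           A           C
  Initial      0.6988     0.07434     0.02692
  Change     0.007227    0.003614   -0.007227
  Equil        0.7061     0.07796      0.0197
  solve Keq expr → x = -0.003614; check Q = 0.009984
Then change container volume by factor 1.25 (V_new/V_old).
Step 3:
                    L           A           C
  Initial      0.5648     0.06236     0.01576
  Change     0.001538  7.6918e-04   -0.001538
  Equil        0.5664     0.06313     0.01422
  solve Keq expr → x = -7.6918e-04; check Q = 0.009984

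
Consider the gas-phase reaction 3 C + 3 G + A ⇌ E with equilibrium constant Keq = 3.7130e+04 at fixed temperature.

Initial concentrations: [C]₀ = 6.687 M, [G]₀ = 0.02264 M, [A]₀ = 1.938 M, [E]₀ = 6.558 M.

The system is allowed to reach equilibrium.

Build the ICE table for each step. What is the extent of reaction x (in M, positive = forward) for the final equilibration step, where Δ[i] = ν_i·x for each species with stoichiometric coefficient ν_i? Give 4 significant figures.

Q₀ = 975.2 vs Keq = 3.7130e+04 ⇒ Q<K, forward
Step 1:
                  C         G         A         E
  I           6.687   0.02264     1.938     6.558
  C        -0.01589  -0.01589 -0.005295  0.005295
  E           6.671  0.006754     1.933     6.563
  solve Keq expr → x = 0.005295; check Q = 3.7130e+04

x = 0.005295 M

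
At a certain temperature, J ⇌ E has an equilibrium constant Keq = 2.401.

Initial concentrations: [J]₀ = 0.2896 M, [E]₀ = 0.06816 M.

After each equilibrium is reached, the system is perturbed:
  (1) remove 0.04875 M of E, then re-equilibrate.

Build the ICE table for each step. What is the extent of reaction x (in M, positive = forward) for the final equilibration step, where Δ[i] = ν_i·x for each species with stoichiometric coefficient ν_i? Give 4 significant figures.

Q₀ = 0.2354 vs Keq = 2.401 ⇒ Q<K, forward
Step 1:
                    J           E
  I            0.2896     0.06816
  C           -0.1844      0.1844
  E            0.1052      0.2526
  solve Keq expr → x = 0.1844; check Q = 2.401
Then remove 0.04875 M of E.
Step 2:
                    J           E
  I            0.1052      0.2038
  C          -0.01433     0.01433
  E           0.09086      0.2182
  solve Keq expr → x = 0.01433; check Q = 2.401

x = 0.01433 M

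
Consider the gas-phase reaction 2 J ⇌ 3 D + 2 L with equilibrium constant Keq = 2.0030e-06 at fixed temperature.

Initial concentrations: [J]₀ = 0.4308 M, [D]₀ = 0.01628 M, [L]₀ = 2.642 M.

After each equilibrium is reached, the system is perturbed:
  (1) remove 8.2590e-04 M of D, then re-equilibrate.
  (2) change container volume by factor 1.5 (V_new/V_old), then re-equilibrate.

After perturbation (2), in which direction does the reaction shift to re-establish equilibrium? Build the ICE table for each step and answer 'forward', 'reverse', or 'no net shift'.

Q₀ = 1.6228e-04 vs Keq = 2.0030e-06 ⇒ Q>K, reverse
Step 1:
                    J           D           L
  init         0.4308     0.01628       2.642
  Δ          0.008308    -0.01246   -0.008308
  eq           0.4391    0.003819       2.634
  solve Keq expr → x = -0.004154; check Q = 2.0030e-06
Then remove 8.2590e-04 M of D.
Step 2:
                    J           D           L
  init         0.4391    0.002993       2.634
  Δ       -5.4813e-04  8.2219e-04  5.4813e-04
  eq           0.4386    0.003815       2.634
  solve Keq expr → x = 2.7406e-04; check Q = 2.0030e-06
Then change container volume by factor 1.5 (V_new/V_old).
Step 3:
                    J           D           L
  init         0.2924    0.002543       1.756
  Δ       -8.4204e-04    0.001263  8.4204e-04
  eq           0.2915    0.003806       1.757
  solve Keq expr → x = 4.2102e-04; check Q = 2.0030e-06

Direction: forward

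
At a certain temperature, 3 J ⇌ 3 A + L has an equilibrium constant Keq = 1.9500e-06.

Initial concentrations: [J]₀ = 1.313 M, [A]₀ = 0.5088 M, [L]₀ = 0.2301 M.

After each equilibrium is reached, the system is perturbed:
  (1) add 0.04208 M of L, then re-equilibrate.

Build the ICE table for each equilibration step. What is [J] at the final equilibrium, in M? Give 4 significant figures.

Q₀ = 0.01339 vs Keq = 1.9500e-06 ⇒ Q>K, reverse
Step 1:
                  J         A         L
  I           1.313    0.5088    0.2301
  C           0.457    -0.457   -0.1523
  E            1.77   0.05181   0.07777
  solve Keq expr → x = -0.1523; check Q = 1.9500e-06
Then add 0.04208 M of L.
Step 2:
                  J         A         L
  I            1.77   0.05181    0.1198
  C        0.006515 -0.006515 -0.002172
  E           1.777   0.04529    0.1177
  solve Keq expr → x = -0.002172; check Q = 1.9500e-06

[J]_eq = 1.777 M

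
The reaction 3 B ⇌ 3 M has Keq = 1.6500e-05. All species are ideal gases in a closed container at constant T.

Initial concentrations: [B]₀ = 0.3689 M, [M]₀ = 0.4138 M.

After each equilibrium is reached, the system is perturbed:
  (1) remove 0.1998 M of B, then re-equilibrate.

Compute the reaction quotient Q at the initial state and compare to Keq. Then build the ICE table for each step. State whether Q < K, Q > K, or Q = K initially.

Q₀ = 1.411 vs Keq = 1.6500e-05 ⇒ Q>K, reverse
Step 1:
                    B           M
  I            0.3689      0.4138
  C            0.3944     -0.3944
  E            0.7633     0.01943
  solve Keq expr → x = -0.1315; check Q = 1.6500e-05
Then remove 0.1998 M of B.
Step 2:
                    B           M
  I            0.5635     0.01943
  C           0.00496    -0.00496
  E            0.5684     0.01447
  solve Keq expr → x = -0.001653; check Q = 1.6500e-05

Q₀ = 1.411; Q > K (proceeds reverse)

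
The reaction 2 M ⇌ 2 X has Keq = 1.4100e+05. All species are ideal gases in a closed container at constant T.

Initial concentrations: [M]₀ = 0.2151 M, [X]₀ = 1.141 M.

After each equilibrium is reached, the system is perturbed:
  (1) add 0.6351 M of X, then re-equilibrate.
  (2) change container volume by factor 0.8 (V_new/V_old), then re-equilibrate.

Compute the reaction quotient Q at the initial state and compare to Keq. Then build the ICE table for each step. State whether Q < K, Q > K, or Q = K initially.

Q₀ = 28.14; Q < K (proceeds forward)

Q₀ = 28.14 vs Keq = 1.4100e+05 ⇒ Q<K, forward
Step 1:
                   M          X
  init        0.2151      1.141
  Δ          -0.2115     0.2115
  eq        0.003602      1.352
  solve Keq expr → x = 0.1057; check Q = 1.4100e+05
Then add 0.6351 M of X.
Step 2:
                   M          X
  init      0.003602      1.988
  Δ         0.001687  -0.001687
  eq        0.005289      1.986
  solve Keq expr → x = -8.4343e-04; check Q = 1.4100e+05
Then change container volume by factor 0.8 (V_new/V_old).
Step 3:
                   M          X
  init      0.006611      2.482
  Δ                0          0
  eq        0.006611      2.482
  solve Keq expr → x = 0; check Q = 1.4100e+05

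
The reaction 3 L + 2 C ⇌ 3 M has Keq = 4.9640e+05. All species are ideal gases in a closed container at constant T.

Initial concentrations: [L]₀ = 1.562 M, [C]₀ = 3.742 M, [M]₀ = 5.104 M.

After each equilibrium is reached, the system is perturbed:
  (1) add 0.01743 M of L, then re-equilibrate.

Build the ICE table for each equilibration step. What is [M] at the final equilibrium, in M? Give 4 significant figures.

Q₀ = 2.492 vs Keq = 4.9640e+05 ⇒ Q<K, forward
Step 1:
                    L           C           M
  init          1.562       3.742       5.104
  Δ            -1.519      -1.013       1.519
  eq          0.04283       2.729       6.623
  solve Keq expr → x = 0.5064; check Q = 4.9640e+05
Then add 0.01743 M of L.
Step 2:
                    L           C           M
  init        0.06026       2.729       6.623
  Δ           -0.0172    -0.01147      0.0172
  eq          0.04306       2.718        6.64
  solve Keq expr → x = 0.005733; check Q = 4.9640e+05

[M]_eq = 6.64 M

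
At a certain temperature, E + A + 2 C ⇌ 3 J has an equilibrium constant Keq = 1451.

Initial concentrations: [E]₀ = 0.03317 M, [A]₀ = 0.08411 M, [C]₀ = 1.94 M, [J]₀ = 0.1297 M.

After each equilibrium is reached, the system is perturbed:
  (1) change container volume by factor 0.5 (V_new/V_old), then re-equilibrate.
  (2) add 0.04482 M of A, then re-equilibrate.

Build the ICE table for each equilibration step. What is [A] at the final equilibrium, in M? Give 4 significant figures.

[A]_eq = 0.1467 M

Q₀ = 0.2078 vs Keq = 1451 ⇒ Q<K, forward
Step 1:
                  E         A         C         J
  Initial   0.03317   0.08411      1.94    0.1297
  Change   -0.03312  -0.03312  -0.06625   0.09937
  Equil   4.6277e-05   0.05099     1.874    0.2291
  solve Keq expr → x = 0.03312; check Q = 1451
Then change container volume by factor 0.5 (V_new/V_old).
Step 2:
                  E         A         C         J
  Initial 9.2554e-05     0.102     3.748    0.4581
  Change  -4.6212e-05 -4.6212e-05 -9.2424e-05 1.3864e-04
  Equil   4.6342e-05    0.1019     3.747    0.4583
  solve Keq expr → x = 4.6212e-05; check Q = 1451
Then add 0.04482 M of A.
Step 3:
                  E         A         C         J
  Initial 4.6342e-05    0.1467     3.747    0.4583
  Change  -1.4142e-05 -1.4142e-05 -2.8283e-05 4.2425e-05
  Equil   3.2201e-05    0.1467     3.747    0.4583
  solve Keq expr → x = 1.4142e-05; check Q = 1451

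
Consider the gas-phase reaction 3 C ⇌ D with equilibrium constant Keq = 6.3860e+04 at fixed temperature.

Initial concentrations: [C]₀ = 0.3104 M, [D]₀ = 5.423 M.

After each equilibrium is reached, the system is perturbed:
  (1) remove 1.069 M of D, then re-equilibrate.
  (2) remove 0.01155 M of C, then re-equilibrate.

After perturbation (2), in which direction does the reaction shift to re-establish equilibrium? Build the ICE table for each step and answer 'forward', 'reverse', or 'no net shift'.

Direction: reverse

Q₀ = 181.3 vs Keq = 6.3860e+04 ⇒ Q<K, forward
Step 1:
                   C          D
  Initial     0.3104      5.423
  Change     -0.2662    0.08874
  Equil      0.04419      5.512
  solve Keq expr → x = 0.08874; check Q = 6.3860e+04
Then remove 1.069 M of D.
Step 2:
                   C          D
  Initial    0.04419      4.443
  Change   -0.003062   0.001021
  Equil      0.04113      4.444
  solve Keq expr → x = 0.001021; check Q = 6.3860e+04
Then remove 0.01155 M of C.
Step 3:
                   C          D
  Initial    0.02958      4.444
  Change     0.01154  -0.003846
  Equil      0.04112       4.44
  solve Keq expr → x = -0.003846; check Q = 6.3860e+04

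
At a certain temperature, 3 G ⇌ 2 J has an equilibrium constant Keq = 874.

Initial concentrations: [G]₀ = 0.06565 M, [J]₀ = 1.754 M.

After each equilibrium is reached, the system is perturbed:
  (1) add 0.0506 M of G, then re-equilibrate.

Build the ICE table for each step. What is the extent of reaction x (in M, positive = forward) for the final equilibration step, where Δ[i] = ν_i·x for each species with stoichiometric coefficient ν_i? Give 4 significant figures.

x = 0.01624 M

Q₀ = 1.0873e+04 vs Keq = 874 ⇒ Q>K, reverse
Step 1:
                    G           J
  init        0.06565       1.754
  Δ           0.08324     -0.0555
  eq           0.1489       1.699
  solve Keq expr → x = -0.02775; check Q = 874
Then add 0.0506 M of G.
Step 2:
                    G           J
  init         0.1995       1.699
  Δ          -0.04871     0.03247
  eq           0.1508       1.731
  solve Keq expr → x = 0.01624; check Q = 874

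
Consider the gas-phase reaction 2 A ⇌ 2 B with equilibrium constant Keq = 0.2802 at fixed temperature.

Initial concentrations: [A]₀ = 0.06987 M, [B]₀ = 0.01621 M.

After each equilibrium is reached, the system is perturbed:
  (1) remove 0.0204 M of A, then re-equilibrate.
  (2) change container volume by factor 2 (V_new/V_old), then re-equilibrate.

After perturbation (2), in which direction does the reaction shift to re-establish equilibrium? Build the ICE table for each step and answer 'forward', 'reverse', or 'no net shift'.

Direction: no net shift

Q₀ = 0.05383 vs Keq = 0.2802 ⇒ Q<K, forward
Step 1:
                   A          B
  init       0.06987    0.01621
  Δ         -0.01358    0.01358
  eq         0.05629    0.02979
  solve Keq expr → x = 0.006792; check Q = 0.2802
Then remove 0.0204 M of A.
Step 2:
                   A          B
  init       0.03589    0.02979
  Δ         0.007061  -0.007061
  eq         0.04295    0.02273
  solve Keq expr → x = -0.00353; check Q = 0.2802
Then change container volume by factor 2 (V_new/V_old).
Step 3:
                   A          B
  init       0.02147    0.01137
  Δ                0          0
  eq         0.02147    0.01137
  solve Keq expr → x = 0; check Q = 0.2802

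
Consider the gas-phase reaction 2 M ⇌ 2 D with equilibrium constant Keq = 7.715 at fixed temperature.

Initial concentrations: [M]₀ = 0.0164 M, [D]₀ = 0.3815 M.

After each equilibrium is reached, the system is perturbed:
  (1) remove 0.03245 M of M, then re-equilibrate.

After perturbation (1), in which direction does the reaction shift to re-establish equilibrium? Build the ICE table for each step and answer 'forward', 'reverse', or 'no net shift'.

Direction: reverse

Q₀ = 541.1 vs Keq = 7.715 ⇒ Q>K, reverse
Step 1:
                    M           D
  init         0.0164      0.3815
  Δ           0.08893    -0.08893
  eq           0.1053      0.2926
  solve Keq expr → x = -0.04447; check Q = 7.715
Then remove 0.03245 M of M.
Step 2:
                    M           D
  init        0.07288      0.2926
  Δ           0.02386    -0.02386
  eq          0.09674      0.2687
  solve Keq expr → x = -0.01193; check Q = 7.715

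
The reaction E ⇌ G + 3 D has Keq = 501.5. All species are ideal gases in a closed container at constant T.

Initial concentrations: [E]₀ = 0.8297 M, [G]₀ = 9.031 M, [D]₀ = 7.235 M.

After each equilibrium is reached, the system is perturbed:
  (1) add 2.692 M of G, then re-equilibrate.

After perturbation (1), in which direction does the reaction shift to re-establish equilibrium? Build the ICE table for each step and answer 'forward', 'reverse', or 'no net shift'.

Direction: reverse

Q₀ = 4122 vs Keq = 501.5 ⇒ Q>K, reverse
Step 1:
                  E         G         D
  Initial    0.8297     9.031     7.235
  Change     0.8495   -0.8495    -2.549
  Equil       1.679     8.181     4.686
  solve Keq expr → x = -0.8495; check Q = 501.5
Then add 2.692 M of G.
Step 2:
                  E         G         D
  Initial     1.679     10.87     4.686
  Change      0.107    -0.107   -0.3209
  Equil       1.786     10.77     4.366
  solve Keq expr → x = -0.107; check Q = 501.5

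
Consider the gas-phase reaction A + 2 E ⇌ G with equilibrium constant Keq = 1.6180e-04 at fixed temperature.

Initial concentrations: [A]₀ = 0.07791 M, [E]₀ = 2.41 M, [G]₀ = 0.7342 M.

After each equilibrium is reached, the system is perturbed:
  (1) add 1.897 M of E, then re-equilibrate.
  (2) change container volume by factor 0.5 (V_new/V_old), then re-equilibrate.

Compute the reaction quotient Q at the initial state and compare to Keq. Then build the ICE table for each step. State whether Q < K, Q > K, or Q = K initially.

Q₀ = 1.623 vs Keq = 1.6180e-04 ⇒ Q>K, reverse
Step 1:
                  A         E         G
  Initial   0.07791      2.41    0.7342
  Change     0.7322     1.464   -0.7322
  Equil      0.8101     3.874  0.001968
  solve Keq expr → x = -0.7322; check Q = 1.6180e-04
Then add 1.897 M of E.
Step 2:
                  A         E         G
  Initial    0.8101     5.771  0.001968
  Change  -0.002379 -0.004757  0.002379
  Equil      0.8078     5.767  0.004346
  solve Keq expr → x = 0.002379; check Q = 1.6180e-04
Then change container volume by factor 0.5 (V_new/V_old).
Step 3:
                  A         E         G
  Initial     1.616     11.53  0.008693
  Change   -0.02524  -0.05047   0.02524
  Equil        1.59     11.48   0.03393
  solve Keq expr → x = 0.02524; check Q = 1.6180e-04

Q₀ = 1.623; Q > K (proceeds reverse)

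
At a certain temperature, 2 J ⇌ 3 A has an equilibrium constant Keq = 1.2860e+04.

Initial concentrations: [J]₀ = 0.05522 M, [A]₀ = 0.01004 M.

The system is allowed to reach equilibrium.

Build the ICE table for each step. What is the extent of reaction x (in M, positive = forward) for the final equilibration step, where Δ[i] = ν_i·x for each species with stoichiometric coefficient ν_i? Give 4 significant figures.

x = 0.02749 M

Q₀ = 3.3190e-04 vs Keq = 1.2860e+04 ⇒ Q<K, forward
Step 1:
                   J          A
  Initial    0.05522    0.01004
  Change    -0.05497    0.08246
  Equil   2.4807e-04     0.0925
  solve Keq expr → x = 0.02749; check Q = 1.2860e+04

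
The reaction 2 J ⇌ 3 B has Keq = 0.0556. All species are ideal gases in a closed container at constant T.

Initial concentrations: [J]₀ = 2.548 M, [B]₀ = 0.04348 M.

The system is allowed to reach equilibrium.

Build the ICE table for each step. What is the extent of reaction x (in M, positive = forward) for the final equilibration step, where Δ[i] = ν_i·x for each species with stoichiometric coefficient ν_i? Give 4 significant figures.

Q₀ = 1.2661e-05 vs Keq = 0.0556 ⇒ Q<K, forward
Step 1:
                    J           B
  I             2.548     0.04348
  C           -0.3952      0.5929
  E             2.153      0.6363
  solve Keq expr → x = 0.1976; check Q = 0.0556

x = 0.1976 M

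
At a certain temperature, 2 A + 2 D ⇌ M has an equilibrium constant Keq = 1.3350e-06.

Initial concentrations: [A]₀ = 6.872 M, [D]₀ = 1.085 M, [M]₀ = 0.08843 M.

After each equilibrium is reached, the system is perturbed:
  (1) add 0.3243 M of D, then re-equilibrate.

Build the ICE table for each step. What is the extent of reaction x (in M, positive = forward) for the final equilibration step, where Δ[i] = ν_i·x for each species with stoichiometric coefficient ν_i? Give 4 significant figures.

Q₀ = 0.001591 vs Keq = 1.3350e-06 ⇒ Q>K, reverse
Step 1:
                   A          D          M
  I            6.872      1.085    0.08843
  C           0.1766     0.1766   -0.08832
  E            7.049      1.262 1.0558e-04
  solve Keq expr → x = -0.08832; check Q = 1.3350e-06
Then add 0.3243 M of D.
Step 2:
                   A          D          M
  I            7.049      1.586 1.0558e-04
  C       -1.2244e-04 -1.2244e-04 6.1220e-05
  E            7.049      1.586 1.6680e-04
  solve Keq expr → x = 6.1220e-05; check Q = 1.3350e-06

x = 6.1220e-05 M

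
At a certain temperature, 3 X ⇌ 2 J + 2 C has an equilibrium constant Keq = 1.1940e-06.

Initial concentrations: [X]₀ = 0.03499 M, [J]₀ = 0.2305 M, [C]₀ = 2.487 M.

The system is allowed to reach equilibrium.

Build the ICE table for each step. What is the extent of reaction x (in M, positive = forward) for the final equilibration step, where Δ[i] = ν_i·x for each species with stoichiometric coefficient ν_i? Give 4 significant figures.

x = -0.1152 M

Q₀ = 7671 vs Keq = 1.1940e-06 ⇒ Q>K, reverse
Step 1:
                  X         J         C
  Initial   0.03499    0.2305     2.487
  Change     0.3456   -0.2304   -0.2304
  Equil      0.3806 1.1368e-04     2.257
  solve Keq expr → x = -0.1152; check Q = 1.1940e-06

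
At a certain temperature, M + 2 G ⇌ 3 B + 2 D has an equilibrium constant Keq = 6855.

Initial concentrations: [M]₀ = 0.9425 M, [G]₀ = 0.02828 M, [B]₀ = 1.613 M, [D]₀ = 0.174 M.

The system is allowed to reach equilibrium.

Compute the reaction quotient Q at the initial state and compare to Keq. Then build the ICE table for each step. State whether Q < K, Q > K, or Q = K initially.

Q₀ = 168.6 vs Keq = 6855 ⇒ Q<K, forward
Step 1:
                   M          G          B          D
  init        0.9425    0.02828      1.613      0.174
  Δ         -0.01153   -0.02306    0.03459    0.02306
  eq           0.931   0.005217      1.648     0.1971
  solve Keq expr → x = 0.01153; check Q = 6855

Q₀ = 168.6; Q < K (proceeds forward)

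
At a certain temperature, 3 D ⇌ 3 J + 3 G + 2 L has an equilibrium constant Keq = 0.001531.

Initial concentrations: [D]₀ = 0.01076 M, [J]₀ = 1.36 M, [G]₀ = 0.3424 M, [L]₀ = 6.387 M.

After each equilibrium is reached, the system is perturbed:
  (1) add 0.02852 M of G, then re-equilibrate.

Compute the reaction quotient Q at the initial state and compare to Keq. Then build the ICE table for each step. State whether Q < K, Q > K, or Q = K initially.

Q₀ = 3.3065e+06 vs Keq = 0.001531 ⇒ Q>K, reverse
Step 1:
                    D           J           G           L
  Initial     0.01076        1.36      0.3424       6.387
  Change        0.331      -0.331      -0.331     -0.2207
  Equil        0.3418       1.029     0.01138       6.166
  solve Keq expr → x = -0.1103; check Q = 0.001531
Then add 0.02852 M of G.
Step 2:
                    D           J           G           L
  Initial      0.3418       1.029      0.0399       6.166
  Change      0.02725    -0.02725    -0.02725    -0.01817
  Equil         0.369       1.002     0.01265       6.148
  solve Keq expr → x = -0.009084; check Q = 0.001531

Q₀ = 3.3065e+06; Q > K (proceeds reverse)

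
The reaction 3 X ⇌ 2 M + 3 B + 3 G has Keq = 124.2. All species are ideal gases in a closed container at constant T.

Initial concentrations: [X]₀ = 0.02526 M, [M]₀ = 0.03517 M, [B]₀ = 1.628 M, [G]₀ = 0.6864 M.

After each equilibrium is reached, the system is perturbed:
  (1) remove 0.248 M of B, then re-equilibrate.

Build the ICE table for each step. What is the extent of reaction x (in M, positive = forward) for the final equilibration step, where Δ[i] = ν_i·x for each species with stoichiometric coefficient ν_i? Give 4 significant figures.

x = 9.5024e-04 M

Q₀ = 107.1 vs Keq = 124.2 ⇒ Q<K, forward
Step 1:
                  X         M         B         G
  Initial   0.02526   0.03517     1.628    0.6864
  Change  -8.9991e-04 5.9994e-04 8.9991e-04 8.9991e-04
  Equil     0.02436   0.03577     1.629    0.6873
  solve Keq expr → x = 2.9997e-04; check Q = 124.2
Then remove 0.248 M of B.
Step 2:
                  X         M         B         G
  Initial   0.02436   0.03577     1.381    0.6873
  Change  -0.002851    0.0019  0.002851  0.002851
  Equil     0.02151   0.03767     1.384    0.6902
  solve Keq expr → x = 9.5024e-04; check Q = 124.2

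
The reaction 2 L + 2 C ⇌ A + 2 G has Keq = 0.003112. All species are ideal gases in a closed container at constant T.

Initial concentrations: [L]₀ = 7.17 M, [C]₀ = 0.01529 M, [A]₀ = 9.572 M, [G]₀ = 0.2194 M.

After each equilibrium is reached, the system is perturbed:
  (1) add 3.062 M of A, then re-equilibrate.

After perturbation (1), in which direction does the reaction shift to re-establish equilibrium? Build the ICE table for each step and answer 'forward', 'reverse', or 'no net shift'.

Q₀ = 38.34 vs Keq = 0.003112 ⇒ Q>K, reverse
Step 1:
                  L         C         A         G
  I            7.17   0.01529     9.572    0.2194
  C          0.1918    0.1918  -0.09589   -0.1918
  E           7.362    0.2071     9.476   0.02762
  solve Keq expr → x = -0.09589; check Q = 0.003112
Then add 3.062 M of A.
Step 2:
                  L         C         A         G
  I           7.362    0.2071     12.54   0.02762
  C        0.003223  0.003223 -0.001611 -0.003223
  E           7.365    0.2103     12.54    0.0244
  solve Keq expr → x = -0.001611; check Q = 0.003112

Direction: reverse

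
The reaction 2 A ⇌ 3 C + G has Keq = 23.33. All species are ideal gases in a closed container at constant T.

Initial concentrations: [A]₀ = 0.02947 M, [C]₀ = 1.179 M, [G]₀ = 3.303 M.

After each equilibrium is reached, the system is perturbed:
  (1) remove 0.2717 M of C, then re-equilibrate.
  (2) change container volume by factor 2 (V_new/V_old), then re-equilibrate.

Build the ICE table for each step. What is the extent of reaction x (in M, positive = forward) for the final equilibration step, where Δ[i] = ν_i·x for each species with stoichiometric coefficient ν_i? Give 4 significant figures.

Q₀ = 6233 vs Keq = 23.33 ⇒ Q>K, reverse
Step 1:
                  A         C         G
  Initial   0.02947     1.179     3.303
  Change     0.2424   -0.3636   -0.1212
  Equil      0.2719    0.8154     3.182
  solve Keq expr → x = -0.1212; check Q = 23.33
Then remove 0.2717 M of C.
Step 2:
                  A         C         G
  Initial    0.2719    0.5437     3.182
  Change   -0.07468     0.112   0.03734
  Equil      0.1972    0.6557     3.219
  solve Keq expr → x = 0.03734; check Q = 23.33
Then change container volume by factor 2 (V_new/V_old).
Step 3:
                  A         C         G
  Initial   0.09861    0.3278      1.61
  Change   -0.03621   0.05431    0.0181
  Equil      0.0624    0.3822     1.628
  solve Keq expr → x = 0.0181; check Q = 23.33

x = 0.0181 M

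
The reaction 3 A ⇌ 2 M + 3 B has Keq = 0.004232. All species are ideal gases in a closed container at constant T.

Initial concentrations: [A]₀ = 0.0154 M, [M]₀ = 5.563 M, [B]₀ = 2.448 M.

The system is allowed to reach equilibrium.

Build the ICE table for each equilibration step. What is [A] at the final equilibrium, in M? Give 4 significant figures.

[A]_eq = 2.315 M

Q₀ = 1.2431e+08 vs Keq = 0.004232 ⇒ Q>K, reverse
Step 1:
                   A          M          B
  Initial     0.0154      5.563      2.448
  Change         2.3     -1.533       -2.3
  Equil        2.315       4.03     0.1479
  solve Keq expr → x = -0.7667; check Q = 0.004232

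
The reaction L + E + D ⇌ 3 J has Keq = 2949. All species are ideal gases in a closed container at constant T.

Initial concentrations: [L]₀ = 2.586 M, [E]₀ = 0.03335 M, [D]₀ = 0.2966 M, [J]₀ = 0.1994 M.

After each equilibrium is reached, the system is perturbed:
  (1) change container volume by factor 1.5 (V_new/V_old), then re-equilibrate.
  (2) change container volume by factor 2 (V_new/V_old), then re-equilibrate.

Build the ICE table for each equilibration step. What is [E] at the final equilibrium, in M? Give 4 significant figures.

Q₀ = 0.3099 vs Keq = 2949 ⇒ Q<K, forward
Step 1:
                    L           E           D           J
  I             2.586     0.03335      0.2966      0.1994
  C          -0.03334    -0.03334    -0.03334         0.1
  E             2.553  1.3544e-05      0.2633      0.2994
  solve Keq expr → x = 0.03334; check Q = 2949
Then change container volume by factor 1.5 (V_new/V_old).
Step 2:
                    L           E           D           J
  I             1.702  9.0291e-06      0.1755      0.1996
  C                 0           0           0           0
  E             1.702  9.0291e-06      0.1755      0.1996
  solve Keq expr → x = 0; check Q = 2949
Then change container volume by factor 2 (V_new/V_old).
Step 3:
                    L           E           D           J
  I            0.8509  4.5146e-06     0.08775      0.0998
  C                 0           0           0           0
  E            0.8509  4.5146e-06     0.08775      0.0998
  solve Keq expr → x = 0; check Q = 2949

[E]_eq = 4.5146e-06 M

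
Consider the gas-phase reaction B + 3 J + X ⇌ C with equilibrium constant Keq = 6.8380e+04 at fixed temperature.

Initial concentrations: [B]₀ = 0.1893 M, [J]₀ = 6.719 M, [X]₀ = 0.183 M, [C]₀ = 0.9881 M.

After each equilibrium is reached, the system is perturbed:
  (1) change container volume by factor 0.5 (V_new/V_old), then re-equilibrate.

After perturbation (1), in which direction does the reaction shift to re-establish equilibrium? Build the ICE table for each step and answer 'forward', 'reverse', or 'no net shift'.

Q₀ = 0.09403 vs Keq = 6.8380e+04 ⇒ Q<K, forward
Step 1:
                  B         J         X         C
  init       0.1893     6.719     0.183    0.9881
  Δ          -0.183    -0.549    -0.183     0.183
  eq       0.006312      6.17 1.1552e-05     1.171
  solve Keq expr → x = 0.183; check Q = 6.8380e+04
Then change container volume by factor 0.5 (V_new/V_old).
Step 2:
                  B         J         X         C
  init      0.01262     12.34 2.3104e-05     2.342
  Δ       -2.1658e-05 -6.4973e-05 -2.1658e-05 2.1658e-05
  eq         0.0126     12.34 1.4465e-06     2.342
  solve Keq expr → x = 2.1658e-05; check Q = 6.8380e+04

Direction: forward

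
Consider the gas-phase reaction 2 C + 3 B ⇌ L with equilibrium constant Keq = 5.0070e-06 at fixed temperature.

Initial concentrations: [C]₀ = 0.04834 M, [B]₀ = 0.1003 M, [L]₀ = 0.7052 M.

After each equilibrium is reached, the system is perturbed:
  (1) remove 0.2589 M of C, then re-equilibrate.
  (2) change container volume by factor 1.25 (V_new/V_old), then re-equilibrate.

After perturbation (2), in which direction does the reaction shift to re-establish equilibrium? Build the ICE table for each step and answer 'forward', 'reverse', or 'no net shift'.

Direction: reverse

Q₀ = 2.9909e+05 vs Keq = 5.0070e-06 ⇒ Q>K, reverse
Step 1:
                  C         B         L
  Initial   0.04834    0.1003    0.7052
  Change       1.41     2.115   -0.7051
  Equil       1.459     2.216 1.1584e-04
  solve Keq expr → x = -0.7051; check Q = 5.0070e-06
Then remove 0.2589 M of C.
Step 2:
                  C         B         L
  Initial       1.2     2.216 1.1584e-04
  Change  7.4905e-05 1.1236e-04 -3.7452e-05
  Equil         1.2     2.216 7.8383e-05
  solve Keq expr → x = -3.7452e-05; check Q = 5.0070e-06
Then change container volume by factor 1.25 (V_new/V_old).
Step 3:
                  C         B         L
  Initial    0.9597     1.773 6.2707e-05
  Change  7.4026e-05 1.1104e-04 -3.7013e-05
  Equil      0.9598     1.773 2.5693e-05
  solve Keq expr → x = -3.7013e-05; check Q = 5.0070e-06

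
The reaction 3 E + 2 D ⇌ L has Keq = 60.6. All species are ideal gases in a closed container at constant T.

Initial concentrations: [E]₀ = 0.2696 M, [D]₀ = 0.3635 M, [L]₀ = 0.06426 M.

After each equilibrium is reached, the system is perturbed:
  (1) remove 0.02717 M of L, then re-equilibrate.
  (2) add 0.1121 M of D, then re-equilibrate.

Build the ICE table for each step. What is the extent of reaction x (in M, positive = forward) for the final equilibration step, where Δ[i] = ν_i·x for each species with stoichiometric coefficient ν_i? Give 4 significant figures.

x = 0.008327 M

Q₀ = 24.82 vs Keq = 60.6 ⇒ Q<K, forward
Step 1:
                    E           D           L
  Initial      0.2696      0.3635     0.06426
  Change     -0.04327    -0.02885     0.01442
  Equil        0.2263      0.3347     0.07868
  solve Keq expr → x = 0.01442; check Q = 60.6
Then remove 0.02717 M of L.
Step 2:
                    E           D           L
  Initial      0.2263      0.3347     0.05151
  Change     -0.01766    -0.01177    0.005887
  Equil        0.2087      0.3229      0.0574
  solve Keq expr → x = 0.005887; check Q = 60.6
Then add 0.1121 M of D.
Step 3:
                    E           D           L
  Initial      0.2087       0.435      0.0574
  Change     -0.02498    -0.01665    0.008327
  Equil        0.1837      0.4183     0.06573
  solve Keq expr → x = 0.008327; check Q = 60.6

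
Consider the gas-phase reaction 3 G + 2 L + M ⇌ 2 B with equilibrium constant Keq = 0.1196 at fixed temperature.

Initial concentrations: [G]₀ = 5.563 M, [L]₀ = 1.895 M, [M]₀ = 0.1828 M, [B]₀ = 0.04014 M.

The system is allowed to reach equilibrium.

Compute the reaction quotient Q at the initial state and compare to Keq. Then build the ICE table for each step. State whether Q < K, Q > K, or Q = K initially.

Q₀ = 1.4257e-05 vs Keq = 0.1196 ⇒ Q<K, forward
Step 1:
                   G          L          M          B
  Initial      5.563      1.895     0.1828    0.04014
  Change     -0.5353    -0.3568    -0.1784     0.3568
  Equil        5.028      1.538   0.004382      0.397
  solve Keq expr → x = 0.1784; check Q = 0.1196

Q₀ = 1.4257e-05; Q < K (proceeds forward)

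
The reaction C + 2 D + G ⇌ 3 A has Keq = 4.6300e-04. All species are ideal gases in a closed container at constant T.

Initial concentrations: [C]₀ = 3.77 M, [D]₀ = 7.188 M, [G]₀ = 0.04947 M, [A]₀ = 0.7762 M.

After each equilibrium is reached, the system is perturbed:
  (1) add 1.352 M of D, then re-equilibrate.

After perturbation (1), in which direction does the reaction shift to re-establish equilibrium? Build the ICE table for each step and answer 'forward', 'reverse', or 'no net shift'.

Q₀ = 0.04853 vs Keq = 4.6300e-04 ⇒ Q>K, reverse
Step 1:
                   C          D          G          A
  I             3.77      7.188    0.04947     0.7762
  C           0.1652     0.3304     0.1652    -0.4955
  E            3.935      7.518     0.2147     0.2807
  solve Keq expr → x = -0.1652; check Q = 4.6300e-04
Then add 1.352 M of D.
Step 2:
                   C          D          G          A
  I            3.935       8.87     0.2147     0.2807
  C        -0.009172   -0.01834  -0.009172    0.02752
  E            3.926      8.852     0.2055     0.3082
  solve Keq expr → x = 0.009172; check Q = 4.6300e-04

Direction: forward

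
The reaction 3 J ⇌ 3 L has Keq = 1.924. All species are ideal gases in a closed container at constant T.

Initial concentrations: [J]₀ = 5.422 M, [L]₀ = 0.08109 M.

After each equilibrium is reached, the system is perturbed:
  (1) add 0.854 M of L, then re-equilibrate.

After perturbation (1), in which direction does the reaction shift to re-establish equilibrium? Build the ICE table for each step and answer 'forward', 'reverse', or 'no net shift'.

Direction: reverse

Q₀ = 3.3452e-06 vs Keq = 1.924 ⇒ Q<K, forward
Step 1:
                  J         L
  Initial     5.422   0.08109
  Change     -2.969     2.969
  Equil       2.453      3.05
  solve Keq expr → x = 0.9898; check Q = 1.924
Then add 0.854 M of L.
Step 2:
                  J         L
  Initial     2.453     3.904
  Change     0.3806   -0.3806
  Equil       2.833     3.524
  solve Keq expr → x = -0.1269; check Q = 1.924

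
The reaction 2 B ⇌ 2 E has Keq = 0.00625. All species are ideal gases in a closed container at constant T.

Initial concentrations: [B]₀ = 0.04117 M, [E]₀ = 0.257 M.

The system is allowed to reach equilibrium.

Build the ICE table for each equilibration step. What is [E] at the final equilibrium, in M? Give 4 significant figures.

[E]_eq = 0.02185 M

Q₀ = 38.97 vs Keq = 0.00625 ⇒ Q>K, reverse
Step 1:
                    B           E
  I           0.04117       0.257
  C            0.2352     -0.2352
  E            0.2763     0.02185
  solve Keq expr → x = -0.1176; check Q = 0.00625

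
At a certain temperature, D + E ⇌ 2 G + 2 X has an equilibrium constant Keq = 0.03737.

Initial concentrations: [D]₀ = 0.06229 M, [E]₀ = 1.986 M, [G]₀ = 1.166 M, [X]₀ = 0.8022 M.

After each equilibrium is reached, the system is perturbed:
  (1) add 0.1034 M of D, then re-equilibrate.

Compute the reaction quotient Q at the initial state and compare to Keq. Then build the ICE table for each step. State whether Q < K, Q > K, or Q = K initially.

Q₀ = 7.072 vs Keq = 0.03737 ⇒ Q>K, reverse
Step 1:
                  D         E         G         X
  I         0.06229     1.986     1.166    0.8022
  C          0.2684    0.2684   -0.5369   -0.5369
  E          0.3307     2.254    0.6291    0.2653
  solve Keq expr → x = -0.2684; check Q = 0.03737
Then add 0.1034 M of D.
Step 2:
                  D         E         G         X
  I          0.4341     2.254    0.6291    0.2653
  C        -0.01159  -0.01159   0.02318   0.02318
  E          0.4225     2.243    0.6523    0.2885
  solve Keq expr → x = 0.01159; check Q = 0.03737

Q₀ = 7.072; Q > K (proceeds reverse)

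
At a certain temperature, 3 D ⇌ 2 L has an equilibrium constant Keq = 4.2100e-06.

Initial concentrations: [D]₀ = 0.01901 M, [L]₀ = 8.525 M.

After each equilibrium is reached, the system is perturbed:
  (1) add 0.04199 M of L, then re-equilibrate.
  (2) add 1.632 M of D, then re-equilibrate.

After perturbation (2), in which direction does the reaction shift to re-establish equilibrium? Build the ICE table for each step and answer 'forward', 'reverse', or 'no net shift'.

Direction: forward

Q₀ = 1.0579e+07 vs Keq = 4.2100e-06 ⇒ Q>K, reverse
Step 1:
                    D           L
  I           0.01901       8.525
  C             12.65      -8.432
  E             12.67     0.09251
  solve Keq expr → x = -4.216; check Q = 4.2100e-06
Then add 0.04199 M of L.
Step 2:
                    D           L
  I             12.67      0.1345
  C           0.06197    -0.04131
  E             12.73     0.09319
  solve Keq expr → x = -0.02066; check Q = 4.2100e-06
Then add 1.632 M of D.
Step 3:
                    D           L
  I             14.36     0.09319
  C          -0.02725     0.01817
  E             14.33      0.1114
  solve Keq expr → x = 0.009083; check Q = 4.2100e-06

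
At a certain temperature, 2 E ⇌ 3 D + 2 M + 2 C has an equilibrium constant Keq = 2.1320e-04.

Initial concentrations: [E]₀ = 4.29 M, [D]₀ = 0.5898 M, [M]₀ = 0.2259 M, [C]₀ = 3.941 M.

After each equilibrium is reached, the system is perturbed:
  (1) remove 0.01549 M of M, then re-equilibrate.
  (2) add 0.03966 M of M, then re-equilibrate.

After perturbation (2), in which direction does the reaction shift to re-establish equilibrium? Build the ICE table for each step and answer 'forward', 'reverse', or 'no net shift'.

Q₀ = 0.008836 vs Keq = 2.1320e-04 ⇒ Q>K, reverse
Step 1:
                  E         D         M         C
  I            4.29    0.5898    0.2259     3.941
  C          0.1489   -0.2233   -0.1489   -0.1489
  E           4.439    0.3665   0.07703     3.792
  solve Keq expr → x = -0.07443; check Q = 2.1320e-04
Then remove 0.01549 M of M.
Step 2:
                  E         D         M         C
  I           4.439    0.3665   0.06154     3.792
  C        -0.01044   0.01566   0.01044   0.01044
  E           4.428    0.3822   0.07198     3.803
  solve Keq expr → x = 0.005218; check Q = 2.1320e-04
Then add 0.03966 M of M.
Step 3:
                  E         D         M         C
  I           4.428    0.3822    0.1116     3.803
  C         0.02598  -0.03897  -0.02598  -0.02598
  E           4.454    0.3432   0.08566     3.777
  solve Keq expr → x = -0.01299; check Q = 2.1320e-04

Direction: reverse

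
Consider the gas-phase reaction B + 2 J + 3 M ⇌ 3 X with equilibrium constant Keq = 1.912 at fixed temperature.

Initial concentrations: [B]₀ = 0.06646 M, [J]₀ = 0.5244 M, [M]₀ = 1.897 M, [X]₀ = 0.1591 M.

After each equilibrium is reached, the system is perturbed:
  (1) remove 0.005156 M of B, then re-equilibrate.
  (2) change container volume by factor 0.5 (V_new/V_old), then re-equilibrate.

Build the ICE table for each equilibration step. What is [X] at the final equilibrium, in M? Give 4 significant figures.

[X]_eq = 0.6687 M

Q₀ = 0.03228 vs Keq = 1.912 ⇒ Q<K, forward
Step 1:
                   B          J          M          X
  init       0.06646     0.5244      1.897     0.1591
  Δ         -0.05022    -0.1004    -0.1507     0.1507
  eq         0.01624      0.424      1.746     0.3098
  solve Keq expr → x = 0.05022; check Q = 1.912
Then remove 0.005156 M of B.
Step 2:
                   B          J          M          X
  init       0.01108      0.424      1.746     0.3098
  Δ         0.003091   0.006182   0.009273  -0.009273
  eq         0.01417     0.4301      1.756     0.3005
  solve Keq expr → x = -0.003091; check Q = 1.912
Then change container volume by factor 0.5 (V_new/V_old).
Step 3:
                   B          J          M          X
  init       0.02835     0.8603      3.511      0.601
  Δ         -0.02258   -0.04517   -0.06775    0.06775
  eq        0.005765     0.8151      3.443     0.6687
  solve Keq expr → x = 0.02258; check Q = 1.912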